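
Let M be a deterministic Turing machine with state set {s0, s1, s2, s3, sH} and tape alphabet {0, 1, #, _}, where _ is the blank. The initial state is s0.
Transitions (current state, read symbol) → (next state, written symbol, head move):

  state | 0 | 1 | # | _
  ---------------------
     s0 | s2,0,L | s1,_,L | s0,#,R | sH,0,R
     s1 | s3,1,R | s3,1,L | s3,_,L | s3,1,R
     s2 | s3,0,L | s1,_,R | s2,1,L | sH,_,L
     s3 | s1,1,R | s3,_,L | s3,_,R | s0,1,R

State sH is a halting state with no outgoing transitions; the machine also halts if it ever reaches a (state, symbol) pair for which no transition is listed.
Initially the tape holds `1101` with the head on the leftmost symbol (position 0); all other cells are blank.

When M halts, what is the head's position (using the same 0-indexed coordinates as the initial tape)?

0

s0 | __[1]101   read 1 → write _, move L, go to s1
s1 | _[_]_101   read _ → write 1, move R, go to s3
s3 | _1[_]101   read _ → write 1, move R, go to s0
s0 | _11[1]01   read 1 → write _, move L, go to s1
s1 | _1[1]_01   read 1 → write 1, move L, go to s3
s3 | _[1]1_01   read 1 → write _, move L, go to s3
s3 | [_]_1_01   read _ → write 1, move R, go to s0
s0 | 1[_]1_01   read _ → write 0, move R, go to sH
sH | 10[1]_01
At halt the head is at cell 0.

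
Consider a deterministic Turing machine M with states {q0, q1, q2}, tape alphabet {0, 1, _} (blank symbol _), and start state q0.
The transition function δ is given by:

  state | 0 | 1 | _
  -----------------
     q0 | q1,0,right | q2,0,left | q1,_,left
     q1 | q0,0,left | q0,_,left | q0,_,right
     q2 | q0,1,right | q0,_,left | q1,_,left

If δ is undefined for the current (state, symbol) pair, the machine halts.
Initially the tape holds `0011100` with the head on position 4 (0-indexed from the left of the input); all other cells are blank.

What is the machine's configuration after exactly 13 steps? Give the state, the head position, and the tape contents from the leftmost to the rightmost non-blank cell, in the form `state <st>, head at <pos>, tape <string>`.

q0 | 0011[1]00   read 1 → write 0, move left, go to q2
q2 | 001[1]000   read 1 → write _, move left, go to q0
q0 | 00[1]_000   read 1 → write 0, move left, go to q2
q2 | 0[0]0_000   read 0 → write 1, move right, go to q0
q0 | 01[0]_000   read 0 → write 0, move right, go to q1
q1 | 010[_]000   read _ → write _, move right, go to q0
q0 | 010_[0]00   read 0 → write 0, move right, go to q1
q1 | 010_0[0]0   read 0 → write 0, move left, go to q0
q0 | 010_[0]00   read 0 → write 0, move right, go to q1
q1 | 010_0[0]0   read 0 → write 0, move left, go to q0
q0 | 010_[0]00   read 0 → write 0, move right, go to q1
q1 | 010_0[0]0   read 0 → write 0, move left, go to q0
q0 | 010_[0]00   read 0 → write 0, move right, go to q1
q1 | 010_0[0]0
After 13 steps: state q1, head at 5, tape 010_000.

state q1, head at 5, tape 010_000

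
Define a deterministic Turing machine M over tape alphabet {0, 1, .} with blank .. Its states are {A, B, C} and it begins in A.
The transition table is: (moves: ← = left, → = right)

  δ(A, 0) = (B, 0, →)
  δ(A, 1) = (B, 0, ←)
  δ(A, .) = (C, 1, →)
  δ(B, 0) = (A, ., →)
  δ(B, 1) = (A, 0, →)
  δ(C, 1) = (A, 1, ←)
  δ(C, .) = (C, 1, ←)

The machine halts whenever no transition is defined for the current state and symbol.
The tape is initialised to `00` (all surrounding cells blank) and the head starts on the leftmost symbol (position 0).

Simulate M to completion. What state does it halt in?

state=A head=0 tape=[0]0...   (A,0)→(B,0,→)
state=B head=1 tape=0[0]...   (B,0)→(A,.,→)
state=A head=2 tape=0.[.]..   (A,.)→(C,1,→)
state=C head=3 tape=0.1[.].   (C,.)→(C,1,←)
state=C head=2 tape=0.[1]1.   (C,1)→(A,1,←)
state=A head=1 tape=0[.]11.   (A,.)→(C,1,→)
state=C head=2 tape=01[1]1.   (C,1)→(A,1,←)
state=A head=1 tape=0[1]11.   (A,1)→(B,0,←)
state=B head=0 tape=[0]011.   (B,0)→(A,.,→)
state=A head=1 tape=.[0]11.   (A,0)→(B,0,→)
state=B head=2 tape=.0[1]1.   (B,1)→(A,0,→)
state=A head=3 tape=.00[1].   (A,1)→(B,0,←)
state=B head=2 tape=.0[0]0.   (B,0)→(A,.,→)
state=A head=3 tape=.0.[0].   (A,0)→(B,0,→)
state=B head=4 tape=.0.0[.]
No transition is defined for (B, .); M halts in state B.

B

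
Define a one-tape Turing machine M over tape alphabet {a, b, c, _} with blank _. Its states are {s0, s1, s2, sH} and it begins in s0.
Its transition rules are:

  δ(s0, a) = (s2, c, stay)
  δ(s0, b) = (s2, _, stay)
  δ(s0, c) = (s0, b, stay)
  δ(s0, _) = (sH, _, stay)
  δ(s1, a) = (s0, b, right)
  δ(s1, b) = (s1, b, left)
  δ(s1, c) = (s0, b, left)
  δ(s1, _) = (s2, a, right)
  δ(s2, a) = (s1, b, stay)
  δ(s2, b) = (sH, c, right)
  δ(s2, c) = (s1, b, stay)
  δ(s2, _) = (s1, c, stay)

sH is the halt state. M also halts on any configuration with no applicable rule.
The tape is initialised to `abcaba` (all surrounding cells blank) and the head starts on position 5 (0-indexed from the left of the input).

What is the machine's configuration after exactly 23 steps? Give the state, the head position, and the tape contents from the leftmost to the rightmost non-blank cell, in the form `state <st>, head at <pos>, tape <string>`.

s0 | _abcab[a]   read a → write c, move stay, go to s2
s2 | _abcab[c]   read c → write b, move stay, go to s1
s1 | _abcab[b]   read b → write b, move left, go to s1
s1 | _abca[b]b   read b → write b, move left, go to s1
s1 | _abc[a]bb   read a → write b, move right, go to s0
s0 | _abcb[b]b   read b → write _, move stay, go to s2
s2 | _abcb[_]b   read _ → write c, move stay, go to s1
s1 | _abcb[c]b   read c → write b, move left, go to s0
s0 | _abc[b]bb   read b → write _, move stay, go to s2
s2 | _abc[_]bb   read _ → write c, move stay, go to s1
s1 | _abc[c]bb   read c → write b, move left, go to s0
s0 | _ab[c]bbb   read c → write b, move stay, go to s0
s0 | _ab[b]bbb   read b → write _, move stay, go to s2
s2 | _ab[_]bbb   read _ → write c, move stay, go to s1
s1 | _ab[c]bbb   read c → write b, move left, go to s0
s0 | _a[b]bbbb   read b → write _, move stay, go to s2
s2 | _a[_]bbbb   read _ → write c, move stay, go to s1
s1 | _a[c]bbbb   read c → write b, move left, go to s0
s0 | _[a]bbbbb   read a → write c, move stay, go to s2
s2 | _[c]bbbbb   read c → write b, move stay, go to s1
s1 | _[b]bbbbb   read b → write b, move left, go to s1
s1 | [_]bbbbbb   read _ → write a, move right, go to s2
s2 | a[b]bbbbb   read b → write c, move right, go to sH
sH | ac[b]bbbb
After 23 steps: state sH, head at 1, tape acbbbbb.

state sH, head at 1, tape acbbbbb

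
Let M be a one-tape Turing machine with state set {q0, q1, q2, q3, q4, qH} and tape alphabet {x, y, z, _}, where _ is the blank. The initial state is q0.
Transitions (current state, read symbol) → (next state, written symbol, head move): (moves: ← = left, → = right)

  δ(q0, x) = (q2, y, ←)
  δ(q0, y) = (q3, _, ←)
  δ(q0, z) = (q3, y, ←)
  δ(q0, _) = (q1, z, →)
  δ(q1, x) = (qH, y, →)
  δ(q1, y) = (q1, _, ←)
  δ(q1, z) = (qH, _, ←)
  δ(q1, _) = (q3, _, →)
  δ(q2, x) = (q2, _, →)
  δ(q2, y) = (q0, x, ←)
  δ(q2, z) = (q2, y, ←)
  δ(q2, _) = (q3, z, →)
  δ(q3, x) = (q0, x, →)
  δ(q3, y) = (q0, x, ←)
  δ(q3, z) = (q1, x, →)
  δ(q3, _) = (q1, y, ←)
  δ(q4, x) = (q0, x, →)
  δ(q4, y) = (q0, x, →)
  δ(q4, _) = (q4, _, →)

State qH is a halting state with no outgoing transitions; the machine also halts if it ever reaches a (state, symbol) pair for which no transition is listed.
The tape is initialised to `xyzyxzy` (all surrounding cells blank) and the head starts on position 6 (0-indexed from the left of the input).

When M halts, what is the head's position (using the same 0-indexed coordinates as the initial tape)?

8

state=q0 head=6 tape=xyzyxz[y]__   (q0,y)→(q3,_,←)
state=q3 head=5 tape=xyzyx[z]___   (q3,z)→(q1,x,→)
state=q1 head=6 tape=xyzyxx[_]__   (q1,_)→(q3,_,→)
state=q3 head=7 tape=xyzyxx_[_]_   (q3,_)→(q1,y,←)
state=q1 head=6 tape=xyzyxx[_]y_   (q1,_)→(q3,_,→)
state=q3 head=7 tape=xyzyxx_[y]_   (q3,y)→(q0,x,←)
state=q0 head=6 tape=xyzyxx[_]x_   (q0,_)→(q1,z,→)
state=q1 head=7 tape=xyzyxxz[x]_   (q1,x)→(qH,y,→)
state=qH head=8 tape=xyzyxxzy[_]
At halt the head is at cell 8.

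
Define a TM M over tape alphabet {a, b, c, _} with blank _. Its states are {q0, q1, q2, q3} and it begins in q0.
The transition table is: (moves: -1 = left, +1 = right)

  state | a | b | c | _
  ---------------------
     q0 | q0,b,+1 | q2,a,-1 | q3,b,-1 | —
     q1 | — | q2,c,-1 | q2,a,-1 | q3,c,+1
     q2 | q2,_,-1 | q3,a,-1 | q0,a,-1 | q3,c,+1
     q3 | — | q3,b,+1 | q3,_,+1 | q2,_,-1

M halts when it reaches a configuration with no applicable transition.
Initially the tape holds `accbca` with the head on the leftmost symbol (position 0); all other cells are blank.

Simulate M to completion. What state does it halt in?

q0 | [a]ccbca   read a → write b, move +1, go to q0
q0 | b[c]cbca   read c → write b, move -1, go to q3
q3 | [b]bcbca   read b → write b, move +1, go to q3
q3 | b[b]cbca   read b → write b, move +1, go to q3
q3 | bb[c]bca   read c → write _, move +1, go to q3
q3 | bb_[b]ca   read b → write b, move +1, go to q3
q3 | bb_b[c]a   read c → write _, move +1, go to q3
q3 | bb_b_[a]
No transition is defined for (q3, a); M halts in state q3.

q3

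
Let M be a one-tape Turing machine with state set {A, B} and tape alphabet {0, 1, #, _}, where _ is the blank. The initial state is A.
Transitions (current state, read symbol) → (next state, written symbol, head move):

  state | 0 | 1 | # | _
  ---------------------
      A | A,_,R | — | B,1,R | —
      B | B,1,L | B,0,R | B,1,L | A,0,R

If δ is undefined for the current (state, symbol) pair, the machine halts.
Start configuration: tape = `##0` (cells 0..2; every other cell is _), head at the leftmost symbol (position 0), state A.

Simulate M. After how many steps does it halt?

A | _[#]#0   read # → write 1, move R, go to B
B | _1[#]0   read # → write 1, move L, go to B
B | _[1]10   read 1 → write 0, move R, go to B
B | _0[1]0   read 1 → write 0, move R, go to B
B | _00[0]   read 0 → write 1, move L, go to B
B | _0[0]1   read 0 → write 1, move L, go to B
B | _[0]11   read 0 → write 1, move L, go to B
B | [_]111   read _ → write 0, move R, go to A
A | 0[1]11
M halts after 8 transitions.

8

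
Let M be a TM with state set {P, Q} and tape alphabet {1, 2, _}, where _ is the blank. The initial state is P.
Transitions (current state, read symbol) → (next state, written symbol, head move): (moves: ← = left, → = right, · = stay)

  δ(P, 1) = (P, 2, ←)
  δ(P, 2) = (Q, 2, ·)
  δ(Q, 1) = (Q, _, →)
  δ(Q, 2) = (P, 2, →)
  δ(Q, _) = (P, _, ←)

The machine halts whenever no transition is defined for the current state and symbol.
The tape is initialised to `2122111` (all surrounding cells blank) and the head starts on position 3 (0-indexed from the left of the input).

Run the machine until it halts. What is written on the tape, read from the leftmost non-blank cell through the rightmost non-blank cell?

2122222

state=P head=3 tape=212[2]111_   (P,2)→(Q,2,·)
state=Q head=3 tape=212[2]111_   (Q,2)→(P,2,→)
state=P head=4 tape=2122[1]11_   (P,1)→(P,2,←)
state=P head=3 tape=212[2]211_   (P,2)→(Q,2,·)
state=Q head=3 tape=212[2]211_   (Q,2)→(P,2,→)
state=P head=4 tape=2122[2]11_   (P,2)→(Q,2,·)
state=Q head=4 tape=2122[2]11_   (Q,2)→(P,2,→)
state=P head=5 tape=21222[1]1_   (P,1)→(P,2,←)
state=P head=4 tape=2122[2]21_   (P,2)→(Q,2,·)
state=Q head=4 tape=2122[2]21_   (Q,2)→(P,2,→)
state=P head=5 tape=21222[2]1_   (P,2)→(Q,2,·)
state=Q head=5 tape=21222[2]1_   (Q,2)→(P,2,→)
state=P head=6 tape=212222[1]_   (P,1)→(P,2,←)
state=P head=5 tape=21222[2]2_   (P,2)→(Q,2,·)
state=Q head=5 tape=21222[2]2_   (Q,2)→(P,2,→)
state=P head=6 tape=212222[2]_   (P,2)→(Q,2,·)
state=Q head=6 tape=212222[2]_   (Q,2)→(P,2,→)
state=P head=7 tape=2122222[_]
The non-blank tape span at halt is 2122222.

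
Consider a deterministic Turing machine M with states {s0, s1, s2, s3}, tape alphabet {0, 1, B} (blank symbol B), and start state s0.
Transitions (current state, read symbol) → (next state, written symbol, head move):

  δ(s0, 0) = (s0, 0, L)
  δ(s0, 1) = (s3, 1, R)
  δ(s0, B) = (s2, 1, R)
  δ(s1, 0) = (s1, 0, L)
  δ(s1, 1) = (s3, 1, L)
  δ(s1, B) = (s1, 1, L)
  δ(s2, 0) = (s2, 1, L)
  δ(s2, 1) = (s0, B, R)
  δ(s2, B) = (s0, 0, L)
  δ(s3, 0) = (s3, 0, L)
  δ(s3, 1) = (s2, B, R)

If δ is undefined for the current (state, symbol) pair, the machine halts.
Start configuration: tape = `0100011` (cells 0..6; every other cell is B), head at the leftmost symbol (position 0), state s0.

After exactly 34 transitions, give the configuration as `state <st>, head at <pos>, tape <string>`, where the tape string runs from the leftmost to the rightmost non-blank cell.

state s0, head at 6, tape 1BB1BB1

state=s0 head=0 tape=B[0]100011   (s0,0)→(s0,0,L)
state=s0 head=-1 tape=[B]0100011   (s0,B)→(s2,1,R)
state=s2 head=0 tape=1[0]100011   (s2,0)→(s2,1,L)
state=s2 head=-1 tape=[1]1100011   (s2,1)→(s0,B,R)
state=s0 head=0 tape=B[1]100011   (s0,1)→(s3,1,R)
state=s3 head=1 tape=B1[1]00011   (s3,1)→(s2,B,R)
state=s2 head=2 tape=B1B[0]0011   (s2,0)→(s2,1,L)
state=s2 head=1 tape=B1[B]10011   (s2,B)→(s0,0,L)
state=s0 head=0 tape=B[1]010011   (s0,1)→(s3,1,R)
state=s3 head=1 tape=B1[0]10011   (s3,0)→(s3,0,L)
state=s3 head=0 tape=B[1]010011   (s3,1)→(s2,B,R)
state=s2 head=1 tape=BB[0]10011   (s2,0)→(s2,1,L)
state=s2 head=0 tape=B[B]110011   (s2,B)→(s0,0,L)
state=s0 head=-1 tape=[B]0110011   (s0,B)→(s2,1,R)
state=s2 head=0 tape=1[0]110011   (s2,0)→(s2,1,L)
state=s2 head=-1 tape=[1]1110011   (s2,1)→(s0,B,R)
state=s0 head=0 tape=B[1]110011   (s0,1)→(s3,1,R)
state=s3 head=1 tape=B1[1]10011   (s3,1)→(s2,B,R)
state=s2 head=2 tape=B1B[1]0011   (s2,1)→(s0,B,R)
state=s0 head=3 tape=B1BB[0]011   (s0,0)→(s0,0,L)
state=s0 head=2 tape=B1B[B]0011   (s0,B)→(s2,1,R)
state=s2 head=3 tape=B1B1[0]011   (s2,0)→(s2,1,L)
state=s2 head=2 tape=B1B[1]1011   (s2,1)→(s0,B,R)
state=s0 head=3 tape=B1BB[1]011   (s0,1)→(s3,1,R)
state=s3 head=4 tape=B1BB1[0]11   (s3,0)→(s3,0,L)
state=s3 head=3 tape=B1BB[1]011   (s3,1)→(s2,B,R)
state=s2 head=4 tape=B1BBB[0]11   (s2,0)→(s2,1,L)
state=s2 head=3 tape=B1BB[B]111   (s2,B)→(s0,0,L)
state=s0 head=2 tape=B1B[B]0111   (s0,B)→(s2,1,R)
state=s2 head=3 tape=B1B1[0]111   (s2,0)→(s2,1,L)
state=s2 head=2 tape=B1B[1]1111   (s2,1)→(s0,B,R)
state=s0 head=3 tape=B1BB[1]111   (s0,1)→(s3,1,R)
state=s3 head=4 tape=B1BB1[1]11   (s3,1)→(s2,B,R)
state=s2 head=5 tape=B1BB1B[1]1   (s2,1)→(s0,B,R)
state=s0 head=6 tape=B1BB1BB[1]
After 34 steps: state s0, head at 6, tape 1BB1BB1.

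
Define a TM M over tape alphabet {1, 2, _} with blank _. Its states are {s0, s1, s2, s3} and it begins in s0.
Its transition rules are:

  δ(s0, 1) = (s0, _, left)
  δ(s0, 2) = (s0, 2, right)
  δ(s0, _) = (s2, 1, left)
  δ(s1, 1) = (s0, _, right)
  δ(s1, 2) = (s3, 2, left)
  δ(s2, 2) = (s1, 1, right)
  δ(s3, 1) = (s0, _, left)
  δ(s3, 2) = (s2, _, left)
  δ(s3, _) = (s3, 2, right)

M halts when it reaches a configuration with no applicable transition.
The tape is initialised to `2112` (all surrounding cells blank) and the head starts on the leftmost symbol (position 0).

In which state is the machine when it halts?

state=s0 head=0 tape=[2]112   (s0,2)→(s0,2,right)
state=s0 head=1 tape=2[1]12   (s0,1)→(s0,_,left)
state=s0 head=0 tape=[2]_12   (s0,2)→(s0,2,right)
state=s0 head=1 tape=2[_]12   (s0,_)→(s2,1,left)
state=s2 head=0 tape=[2]112   (s2,2)→(s1,1,right)
state=s1 head=1 tape=1[1]12   (s1,1)→(s0,_,right)
state=s0 head=2 tape=1_[1]2   (s0,1)→(s0,_,left)
state=s0 head=1 tape=1[_]_2   (s0,_)→(s2,1,left)
state=s2 head=0 tape=[1]1_2
No transition is defined for (s2, 1); M halts in state s2.

s2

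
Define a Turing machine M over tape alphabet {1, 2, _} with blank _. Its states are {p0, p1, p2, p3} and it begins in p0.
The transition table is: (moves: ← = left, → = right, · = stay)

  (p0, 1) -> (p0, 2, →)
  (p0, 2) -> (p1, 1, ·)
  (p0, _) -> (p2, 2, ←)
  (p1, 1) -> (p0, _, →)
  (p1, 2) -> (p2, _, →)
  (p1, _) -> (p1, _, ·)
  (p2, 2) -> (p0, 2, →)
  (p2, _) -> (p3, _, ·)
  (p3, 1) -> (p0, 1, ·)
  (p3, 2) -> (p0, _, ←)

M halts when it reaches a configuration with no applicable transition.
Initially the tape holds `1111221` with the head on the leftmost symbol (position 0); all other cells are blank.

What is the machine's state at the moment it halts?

p3

p0 | [1]111221__   read 1 → write 2, move →, go to p0
p0 | 2[1]11221__   read 1 → write 2, move →, go to p0
p0 | 22[1]1221__   read 1 → write 2, move →, go to p0
p0 | 222[1]221__   read 1 → write 2, move →, go to p0
p0 | 2222[2]21__   read 2 → write 1, move ·, go to p1
p1 | 2222[1]21__   read 1 → write _, move →, go to p0
p0 | 2222_[2]1__   read 2 → write 1, move ·, go to p1
p1 | 2222_[1]1__   read 1 → write _, move →, go to p0
p0 | 2222__[1]__   read 1 → write 2, move →, go to p0
p0 | 2222__2[_]_   read _ → write 2, move ←, go to p2
p2 | 2222__[2]2_   read 2 → write 2, move →, go to p0
p0 | 2222__2[2]_   read 2 → write 1, move ·, go to p1
p1 | 2222__2[1]_   read 1 → write _, move →, go to p0
p0 | 2222__2_[_]   read _ → write 2, move ←, go to p2
p2 | 2222__2[_]2   read _ → write _, move ·, go to p3
p3 | 2222__2[_]2
No transition is defined for (p3, _); M halts in state p3.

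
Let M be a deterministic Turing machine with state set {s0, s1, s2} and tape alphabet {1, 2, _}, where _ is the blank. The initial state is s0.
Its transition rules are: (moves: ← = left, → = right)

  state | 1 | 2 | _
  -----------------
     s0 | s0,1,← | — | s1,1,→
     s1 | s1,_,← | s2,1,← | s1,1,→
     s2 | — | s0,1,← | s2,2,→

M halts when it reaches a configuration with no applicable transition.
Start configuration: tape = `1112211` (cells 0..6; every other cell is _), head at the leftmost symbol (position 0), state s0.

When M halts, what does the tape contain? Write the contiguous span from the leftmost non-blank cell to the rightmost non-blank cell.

state=s0 head=0 tape=____[1]112211   (s0,1)→(s0,1,←)
state=s0 head=-1 tape=___[_]1112211   (s0,_)→(s1,1,→)
state=s1 head=0 tape=___1[1]112211   (s1,1)→(s1,_,←)
state=s1 head=-1 tape=___[1]_112211   (s1,1)→(s1,_,←)
state=s1 head=-2 tape=__[_]__112211   (s1,_)→(s1,1,→)
state=s1 head=-1 tape=__1[_]_112211   (s1,_)→(s1,1,→)
state=s1 head=0 tape=__11[_]112211   (s1,_)→(s1,1,→)
state=s1 head=1 tape=__111[1]12211   (s1,1)→(s1,_,←)
state=s1 head=0 tape=__11[1]_12211   (s1,1)→(s1,_,←)
state=s1 head=-1 tape=__1[1]__12211   (s1,1)→(s1,_,←)
state=s1 head=-2 tape=__[1]___12211   (s1,1)→(s1,_,←)
state=s1 head=-3 tape=_[_]____12211   (s1,_)→(s1,1,→)
state=s1 head=-2 tape=_1[_]___12211   (s1,_)→(s1,1,→)
state=s1 head=-1 tape=_11[_]__12211   (s1,_)→(s1,1,→)
state=s1 head=0 tape=_111[_]_12211   (s1,_)→(s1,1,→)
state=s1 head=1 tape=_1111[_]12211   (s1,_)→(s1,1,→)
state=s1 head=2 tape=_11111[1]2211   (s1,1)→(s1,_,←)
state=s1 head=1 tape=_1111[1]_2211   (s1,1)→(s1,_,←)
state=s1 head=0 tape=_111[1]__2211   (s1,1)→(s1,_,←)
state=s1 head=-1 tape=_11[1]___2211   (s1,1)→(s1,_,←)
state=s1 head=-2 tape=_1[1]____2211   (s1,1)→(s1,_,←)
state=s1 head=-3 tape=_[1]_____2211   (s1,1)→(s1,_,←)
state=s1 head=-4 tape=[_]______2211   (s1,_)→(s1,1,→)
state=s1 head=-3 tape=1[_]_____2211   (s1,_)→(s1,1,→)
state=s1 head=-2 tape=11[_]____2211   (s1,_)→(s1,1,→)
state=s1 head=-1 tape=111[_]___2211   (s1,_)→(s1,1,→)
state=s1 head=0 tape=1111[_]__2211   (s1,_)→(s1,1,→)
state=s1 head=1 tape=11111[_]_2211   (s1,_)→(s1,1,→)
state=s1 head=2 tape=111111[_]2211   (s1,_)→(s1,1,→)
state=s1 head=3 tape=1111111[2]211   (s1,2)→(s2,1,←)
state=s2 head=2 tape=111111[1]1211
The non-blank tape span at halt is 11111111211.

11111111211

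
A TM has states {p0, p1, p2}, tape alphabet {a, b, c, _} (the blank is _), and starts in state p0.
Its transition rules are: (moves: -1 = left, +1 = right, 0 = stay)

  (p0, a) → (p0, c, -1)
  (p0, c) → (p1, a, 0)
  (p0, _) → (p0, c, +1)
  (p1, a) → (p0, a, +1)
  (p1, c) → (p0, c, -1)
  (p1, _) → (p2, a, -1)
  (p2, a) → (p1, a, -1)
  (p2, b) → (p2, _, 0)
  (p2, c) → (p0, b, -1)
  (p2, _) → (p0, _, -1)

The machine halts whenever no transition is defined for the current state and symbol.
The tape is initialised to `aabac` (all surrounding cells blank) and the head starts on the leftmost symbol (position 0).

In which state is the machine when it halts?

p0 | _[a]abac   read a → write c, move -1, go to p0
p0 | [_]cabac   read _ → write c, move +1, go to p0
p0 | c[c]abac   read c → write a, move 0, go to p1
p1 | c[a]abac   read a → write a, move +1, go to p0
p0 | ca[a]bac   read a → write c, move -1, go to p0
p0 | c[a]cbac   read a → write c, move -1, go to p0
p0 | [c]ccbac   read c → write a, move 0, go to p1
p1 | [a]ccbac   read a → write a, move +1, go to p0
p0 | a[c]cbac   read c → write a, move 0, go to p1
p1 | a[a]cbac   read a → write a, move +1, go to p0
p0 | aa[c]bac   read c → write a, move 0, go to p1
p1 | aa[a]bac   read a → write a, move +1, go to p0
p0 | aaa[b]ac
No transition is defined for (p0, b); M halts in state p0.

p0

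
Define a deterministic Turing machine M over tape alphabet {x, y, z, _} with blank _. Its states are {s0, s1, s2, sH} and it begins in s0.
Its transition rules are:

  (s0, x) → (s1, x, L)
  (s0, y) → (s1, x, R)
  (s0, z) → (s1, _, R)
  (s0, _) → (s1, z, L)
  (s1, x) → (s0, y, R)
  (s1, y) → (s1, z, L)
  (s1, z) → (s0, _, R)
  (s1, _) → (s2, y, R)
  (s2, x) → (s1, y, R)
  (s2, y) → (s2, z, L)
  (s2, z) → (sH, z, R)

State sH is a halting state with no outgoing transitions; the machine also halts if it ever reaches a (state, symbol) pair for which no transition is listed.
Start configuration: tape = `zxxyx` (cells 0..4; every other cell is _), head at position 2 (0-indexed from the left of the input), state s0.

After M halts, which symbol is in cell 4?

_

state=s0 head=2 tape=zx[x]yx___   (s0,x)→(s1,x,L)
state=s1 head=1 tape=z[x]xyx___   (s1,x)→(s0,y,R)
state=s0 head=2 tape=zy[x]yx___   (s0,x)→(s1,x,L)
state=s1 head=1 tape=z[y]xyx___   (s1,y)→(s1,z,L)
state=s1 head=0 tape=[z]zxyx___   (s1,z)→(s0,_,R)
state=s0 head=1 tape=_[z]xyx___   (s0,z)→(s1,_,R)
state=s1 head=2 tape=__[x]yx___   (s1,x)→(s0,y,R)
state=s0 head=3 tape=__y[y]x___   (s0,y)→(s1,x,R)
state=s1 head=4 tape=__yx[x]___   (s1,x)→(s0,y,R)
state=s0 head=5 tape=__yxy[_]__   (s0,_)→(s1,z,L)
state=s1 head=4 tape=__yx[y]z__   (s1,y)→(s1,z,L)
state=s1 head=3 tape=__y[x]zz__   (s1,x)→(s0,y,R)
state=s0 head=4 tape=__yy[z]z__   (s0,z)→(s1,_,R)
state=s1 head=5 tape=__yy_[z]__   (s1,z)→(s0,_,R)
state=s0 head=6 tape=__yy__[_]_   (s0,_)→(s1,z,L)
state=s1 head=5 tape=__yy_[_]z_   (s1,_)→(s2,y,R)
state=s2 head=6 tape=__yy_y[z]_   (s2,z)→(sH,z,R)
state=sH head=7 tape=__yy_yz[_]
Cell 4 holds _ when M halts.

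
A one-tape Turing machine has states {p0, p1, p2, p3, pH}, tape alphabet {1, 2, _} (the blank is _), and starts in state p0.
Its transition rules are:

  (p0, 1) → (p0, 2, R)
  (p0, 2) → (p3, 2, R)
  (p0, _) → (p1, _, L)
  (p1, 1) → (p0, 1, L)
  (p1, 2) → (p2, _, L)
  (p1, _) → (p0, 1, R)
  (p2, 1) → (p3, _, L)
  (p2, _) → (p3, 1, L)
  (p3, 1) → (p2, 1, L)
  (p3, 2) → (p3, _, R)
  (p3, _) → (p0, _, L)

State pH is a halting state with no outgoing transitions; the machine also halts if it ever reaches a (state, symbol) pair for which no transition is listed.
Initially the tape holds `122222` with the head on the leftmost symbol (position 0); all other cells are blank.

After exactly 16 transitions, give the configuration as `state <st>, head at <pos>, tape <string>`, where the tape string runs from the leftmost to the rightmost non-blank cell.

p0 | [1]22222_   read 1 → write 2, move R, go to p0
p0 | 2[2]2222_   read 2 → write 2, move R, go to p3
p3 | 22[2]222_   read 2 → write _, move R, go to p3
p3 | 22_[2]22_   read 2 → write _, move R, go to p3
p3 | 22__[2]2_   read 2 → write _, move R, go to p3
p3 | 22___[2]_   read 2 → write _, move R, go to p3
p3 | 22____[_]   read _ → write _, move L, go to p0
p0 | 22___[_]_   read _ → write _, move L, go to p1
p1 | 22__[_]__   read _ → write 1, move R, go to p0
p0 | 22__1[_]_   read _ → write _, move L, go to p1
p1 | 22__[1]__   read 1 → write 1, move L, go to p0
p0 | 22_[_]1__   read _ → write _, move L, go to p1
p1 | 22[_]_1__   read _ → write 1, move R, go to p0
p0 | 221[_]1__   read _ → write _, move L, go to p1
p1 | 22[1]_1__   read 1 → write 1, move L, go to p0
p0 | 2[2]1_1__   read 2 → write 2, move R, go to p3
p3 | 22[1]_1__
After 16 steps: state p3, head at 2, tape 221_1.

state p3, head at 2, tape 221_1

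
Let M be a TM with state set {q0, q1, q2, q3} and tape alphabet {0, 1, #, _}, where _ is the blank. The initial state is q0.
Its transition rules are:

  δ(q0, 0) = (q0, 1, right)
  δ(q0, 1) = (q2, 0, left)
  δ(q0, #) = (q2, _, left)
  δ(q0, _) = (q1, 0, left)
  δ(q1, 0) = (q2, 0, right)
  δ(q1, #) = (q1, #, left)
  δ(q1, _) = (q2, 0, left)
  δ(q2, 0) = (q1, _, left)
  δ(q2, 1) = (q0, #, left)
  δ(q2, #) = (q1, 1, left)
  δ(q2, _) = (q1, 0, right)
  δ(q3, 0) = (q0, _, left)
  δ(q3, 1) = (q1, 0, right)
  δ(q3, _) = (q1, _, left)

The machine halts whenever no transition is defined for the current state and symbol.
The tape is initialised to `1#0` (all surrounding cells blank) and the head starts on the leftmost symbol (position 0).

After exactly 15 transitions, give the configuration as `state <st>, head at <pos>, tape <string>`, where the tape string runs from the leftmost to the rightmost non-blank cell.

q0 | ____[1]#0   read 1 → write 0, move left, go to q2
q2 | ___[_]0#0   read _ → write 0, move right, go to q1
q1 | ___0[0]#0   read 0 → write 0, move right, go to q2
q2 | ___00[#]0   read # → write 1, move left, go to q1
q1 | ___0[0]10   read 0 → write 0, move right, go to q2
q2 | ___00[1]0   read 1 → write #, move left, go to q0
q0 | ___0[0]#0   read 0 → write 1, move right, go to q0
q0 | ___01[#]0   read # → write _, move left, go to q2
q2 | ___0[1]_0   read 1 → write #, move left, go to q0
q0 | ___[0]#_0   read 0 → write 1, move right, go to q0
q0 | ___1[#]_0   read # → write _, move left, go to q2
q2 | ___[1]__0   read 1 → write #, move left, go to q0
q0 | __[_]#__0   read _ → write 0, move left, go to q1
q1 | _[_]0#__0   read _ → write 0, move left, go to q2
q2 | [_]00#__0   read _ → write 0, move right, go to q1
q1 | 0[0]0#__0
After 15 steps: state q1, head at -3, tape 000#__0.

state q1, head at -3, tape 000#__0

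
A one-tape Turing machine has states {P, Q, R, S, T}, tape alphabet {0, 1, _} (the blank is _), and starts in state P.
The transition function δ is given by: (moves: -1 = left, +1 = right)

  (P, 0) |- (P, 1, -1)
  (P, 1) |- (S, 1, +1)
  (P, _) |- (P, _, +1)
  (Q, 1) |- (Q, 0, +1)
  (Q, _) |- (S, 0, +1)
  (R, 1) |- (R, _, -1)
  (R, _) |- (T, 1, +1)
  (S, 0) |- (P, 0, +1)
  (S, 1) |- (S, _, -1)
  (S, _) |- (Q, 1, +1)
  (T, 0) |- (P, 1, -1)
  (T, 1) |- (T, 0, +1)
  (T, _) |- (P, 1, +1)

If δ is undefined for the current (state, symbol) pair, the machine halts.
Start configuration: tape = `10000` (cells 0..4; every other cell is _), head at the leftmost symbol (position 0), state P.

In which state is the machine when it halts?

P | _[1]0000   read 1 → write 1, move +1, go to S
S | _1[0]000   read 0 → write 0, move +1, go to P
P | _10[0]00   read 0 → write 1, move -1, go to P
P | _1[0]100   read 0 → write 1, move -1, go to P
P | _[1]1100   read 1 → write 1, move +1, go to S
S | _1[1]100   read 1 → write _, move -1, go to S
S | _[1]_100   read 1 → write _, move -1, go to S
S | [_]__100   read _ → write 1, move +1, go to Q
Q | 1[_]_100   read _ → write 0, move +1, go to S
S | 10[_]100   read _ → write 1, move +1, go to Q
Q | 101[1]00   read 1 → write 0, move +1, go to Q
Q | 1010[0]0
No transition is defined for (Q, 0); M halts in state Q.

Q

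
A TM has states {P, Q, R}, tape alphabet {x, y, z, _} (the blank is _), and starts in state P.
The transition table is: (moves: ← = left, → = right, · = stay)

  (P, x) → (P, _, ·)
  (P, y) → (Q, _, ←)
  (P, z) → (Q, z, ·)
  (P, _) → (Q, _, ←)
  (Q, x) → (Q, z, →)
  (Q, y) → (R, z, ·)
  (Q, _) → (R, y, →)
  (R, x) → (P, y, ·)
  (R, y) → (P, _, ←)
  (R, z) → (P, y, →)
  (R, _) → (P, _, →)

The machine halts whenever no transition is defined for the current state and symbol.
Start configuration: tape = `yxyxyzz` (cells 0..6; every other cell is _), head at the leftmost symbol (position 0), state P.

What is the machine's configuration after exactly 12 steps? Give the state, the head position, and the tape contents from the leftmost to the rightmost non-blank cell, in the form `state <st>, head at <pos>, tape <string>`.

state=P head=0 tape=_[y]xyxyzz   (P,y)→(Q,_,←)
state=Q head=-1 tape=[_]_xyxyzz   (Q,_)→(R,y,→)
state=R head=0 tape=y[_]xyxyzz   (R,_)→(P,_,→)
state=P head=1 tape=y_[x]yxyzz   (P,x)→(P,_,·)
state=P head=1 tape=y_[_]yxyzz   (P,_)→(Q,_,←)
state=Q head=0 tape=y[_]_yxyzz   (Q,_)→(R,y,→)
state=R head=1 tape=yy[_]yxyzz   (R,_)→(P,_,→)
state=P head=2 tape=yy_[y]xyzz   (P,y)→(Q,_,←)
state=Q head=1 tape=yy[_]_xyzz   (Q,_)→(R,y,→)
state=R head=2 tape=yyy[_]xyzz   (R,_)→(P,_,→)
state=P head=3 tape=yyy_[x]yzz   (P,x)→(P,_,·)
state=P head=3 tape=yyy_[_]yzz   (P,_)→(Q,_,←)
state=Q head=2 tape=yyy[_]_yzz
After 12 steps: state Q, head at 2, tape yyy__yzz.

state Q, head at 2, tape yyy__yzz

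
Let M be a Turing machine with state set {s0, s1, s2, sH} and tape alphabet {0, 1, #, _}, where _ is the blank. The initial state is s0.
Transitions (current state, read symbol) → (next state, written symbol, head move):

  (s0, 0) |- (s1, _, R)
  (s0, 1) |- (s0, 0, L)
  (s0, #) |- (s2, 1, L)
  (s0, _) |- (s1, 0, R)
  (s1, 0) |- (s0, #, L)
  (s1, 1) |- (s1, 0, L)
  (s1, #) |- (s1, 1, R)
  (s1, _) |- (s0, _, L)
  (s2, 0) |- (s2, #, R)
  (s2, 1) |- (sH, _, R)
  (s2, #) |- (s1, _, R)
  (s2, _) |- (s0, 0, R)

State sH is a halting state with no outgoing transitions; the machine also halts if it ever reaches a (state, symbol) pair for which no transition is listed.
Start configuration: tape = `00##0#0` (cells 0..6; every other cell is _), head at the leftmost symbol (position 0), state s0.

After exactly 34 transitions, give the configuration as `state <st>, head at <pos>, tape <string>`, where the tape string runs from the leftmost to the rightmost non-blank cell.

state s1, head at 2, tape 01####0

state=s0 head=0 tape=[0]0##0#0   (s0,0)→(s1,_,R)
state=s1 head=1 tape=_[0]##0#0   (s1,0)→(s0,#,L)
state=s0 head=0 tape=[_]###0#0   (s0,_)→(s1,0,R)
state=s1 head=1 tape=0[#]##0#0   (s1,#)→(s1,1,R)
state=s1 head=2 tape=01[#]#0#0   (s1,#)→(s1,1,R)
state=s1 head=3 tape=011[#]0#0   (s1,#)→(s1,1,R)
state=s1 head=4 tape=0111[0]#0   (s1,0)→(s0,#,L)
state=s0 head=3 tape=011[1]##0   (s0,1)→(s0,0,L)
state=s0 head=2 tape=01[1]0##0   (s0,1)→(s0,0,L)
state=s0 head=1 tape=0[1]00##0   (s0,1)→(s0,0,L)
state=s0 head=0 tape=[0]000##0   (s0,0)→(s1,_,R)
state=s1 head=1 tape=_[0]00##0   (s1,0)→(s0,#,L)
state=s0 head=0 tape=[_]#00##0   (s0,_)→(s1,0,R)
state=s1 head=1 tape=0[#]00##0   (s1,#)→(s1,1,R)
state=s1 head=2 tape=01[0]0##0   (s1,0)→(s0,#,L)
state=s0 head=1 tape=0[1]#0##0   (s0,1)→(s0,0,L)
state=s0 head=0 tape=[0]0#0##0   (s0,0)→(s1,_,R)
state=s1 head=1 tape=_[0]#0##0   (s1,0)→(s0,#,L)
state=s0 head=0 tape=[_]##0##0   (s0,_)→(s1,0,R)
state=s1 head=1 tape=0[#]#0##0   (s1,#)→(s1,1,R)
state=s1 head=2 tape=01[#]0##0   (s1,#)→(s1,1,R)
state=s1 head=3 tape=011[0]##0   (s1,0)→(s0,#,L)
state=s0 head=2 tape=01[1]###0   (s0,1)→(s0,0,L)
state=s0 head=1 tape=0[1]0###0   (s0,1)→(s0,0,L)
state=s0 head=0 tape=[0]00###0   (s0,0)→(s1,_,R)
state=s1 head=1 tape=_[0]0###0   (s1,0)→(s0,#,L)
state=s0 head=0 tape=[_]#0###0   (s0,_)→(s1,0,R)
state=s1 head=1 tape=0[#]0###0   (s1,#)→(s1,1,R)
state=s1 head=2 tape=01[0]###0   (s1,0)→(s0,#,L)
state=s0 head=1 tape=0[1]####0   (s0,1)→(s0,0,L)
state=s0 head=0 tape=[0]0####0   (s0,0)→(s1,_,R)
state=s1 head=1 tape=_[0]####0   (s1,0)→(s0,#,L)
state=s0 head=0 tape=[_]#####0   (s0,_)→(s1,0,R)
state=s1 head=1 tape=0[#]####0   (s1,#)→(s1,1,R)
state=s1 head=2 tape=01[#]###0
After 34 steps: state s1, head at 2, tape 01####0.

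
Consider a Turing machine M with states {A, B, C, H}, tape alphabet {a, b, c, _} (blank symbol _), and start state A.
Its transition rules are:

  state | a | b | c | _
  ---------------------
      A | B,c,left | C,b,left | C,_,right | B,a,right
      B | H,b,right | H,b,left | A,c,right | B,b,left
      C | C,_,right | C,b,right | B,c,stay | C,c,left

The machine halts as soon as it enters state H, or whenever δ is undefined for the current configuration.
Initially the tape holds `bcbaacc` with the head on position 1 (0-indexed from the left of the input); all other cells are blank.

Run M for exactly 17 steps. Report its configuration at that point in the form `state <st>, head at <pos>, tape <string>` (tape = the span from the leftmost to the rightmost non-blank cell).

state=A head=1 tape=b[c]baacc___   (A,c)→(C,_,right)
state=C head=2 tape=b_[b]aacc___   (C,b)→(C,b,right)
state=C head=3 tape=b_b[a]acc___   (C,a)→(C,_,right)
state=C head=4 tape=b_b_[a]cc___   (C,a)→(C,_,right)
state=C head=5 tape=b_b__[c]c___   (C,c)→(B,c,stay)
state=B head=5 tape=b_b__[c]c___   (B,c)→(A,c,right)
state=A head=6 tape=b_b__c[c]___   (A,c)→(C,_,right)
state=C head=7 tape=b_b__c_[_]__   (C,_)→(C,c,left)
state=C head=6 tape=b_b__c[_]c__   (C,_)→(C,c,left)
state=C head=5 tape=b_b__[c]cc__   (C,c)→(B,c,stay)
state=B head=5 tape=b_b__[c]cc__   (B,c)→(A,c,right)
state=A head=6 tape=b_b__c[c]c__   (A,c)→(C,_,right)
state=C head=7 tape=b_b__c_[c]__   (C,c)→(B,c,stay)
state=B head=7 tape=b_b__c_[c]__   (B,c)→(A,c,right)
state=A head=8 tape=b_b__c_c[_]_   (A,_)→(B,a,right)
state=B head=9 tape=b_b__c_ca[_]   (B,_)→(B,b,left)
state=B head=8 tape=b_b__c_c[a]b   (B,a)→(H,b,right)
state=H head=9 tape=b_b__c_cb[b]
After 17 steps: state H, head at 9, tape b_b__c_cbb.

state H, head at 9, tape b_b__c_cbb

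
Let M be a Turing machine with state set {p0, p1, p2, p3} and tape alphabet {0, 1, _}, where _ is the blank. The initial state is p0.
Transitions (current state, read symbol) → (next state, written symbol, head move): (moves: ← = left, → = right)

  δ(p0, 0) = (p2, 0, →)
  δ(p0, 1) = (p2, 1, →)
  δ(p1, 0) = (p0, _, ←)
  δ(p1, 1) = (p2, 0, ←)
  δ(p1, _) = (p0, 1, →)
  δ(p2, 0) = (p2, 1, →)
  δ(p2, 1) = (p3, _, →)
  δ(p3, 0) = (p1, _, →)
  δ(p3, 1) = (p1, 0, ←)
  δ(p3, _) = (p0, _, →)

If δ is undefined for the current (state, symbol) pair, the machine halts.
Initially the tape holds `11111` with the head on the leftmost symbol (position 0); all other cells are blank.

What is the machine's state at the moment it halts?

p0 | [1]1111_   read 1 → write 1, move →, go to p2
p2 | 1[1]111_   read 1 → write _, move →, go to p3
p3 | 1_[1]11_   read 1 → write 0, move ←, go to p1
p1 | 1[_]011_   read _ → write 1, move →, go to p0
p0 | 11[0]11_   read 0 → write 0, move →, go to p2
p2 | 110[1]1_   read 1 → write _, move →, go to p3
p3 | 110_[1]_   read 1 → write 0, move ←, go to p1
p1 | 110[_]0_   read _ → write 1, move →, go to p0
p0 | 1101[0]_   read 0 → write 0, move →, go to p2
p2 | 11010[_]
No transition is defined for (p2, _); M halts in state p2.

p2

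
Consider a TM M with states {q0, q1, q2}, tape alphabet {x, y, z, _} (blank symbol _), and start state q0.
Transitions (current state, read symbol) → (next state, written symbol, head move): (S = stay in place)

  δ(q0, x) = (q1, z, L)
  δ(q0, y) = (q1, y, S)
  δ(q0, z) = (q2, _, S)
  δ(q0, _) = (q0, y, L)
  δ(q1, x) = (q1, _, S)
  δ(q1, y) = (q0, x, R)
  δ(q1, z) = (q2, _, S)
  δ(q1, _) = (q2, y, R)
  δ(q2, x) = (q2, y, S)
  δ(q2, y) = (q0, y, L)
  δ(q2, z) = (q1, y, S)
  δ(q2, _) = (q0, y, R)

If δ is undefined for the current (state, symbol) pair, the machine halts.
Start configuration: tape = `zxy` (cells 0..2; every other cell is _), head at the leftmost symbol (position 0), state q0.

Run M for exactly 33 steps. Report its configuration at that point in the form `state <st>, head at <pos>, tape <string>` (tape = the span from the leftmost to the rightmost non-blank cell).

state=q0 head=0 tape=[z]xy____   (q0,z)→(q2,_,S)
state=q2 head=0 tape=[_]xy____   (q2,_)→(q0,y,R)
state=q0 head=1 tape=y[x]y____   (q0,x)→(q1,z,L)
state=q1 head=0 tape=[y]zy____   (q1,y)→(q0,x,R)
state=q0 head=1 tape=x[z]y____   (q0,z)→(q2,_,S)
state=q2 head=1 tape=x[_]y____   (q2,_)→(q0,y,R)
state=q0 head=2 tape=xy[y]____   (q0,y)→(q1,y,S)
state=q1 head=2 tape=xy[y]____   (q1,y)→(q0,x,R)
state=q0 head=3 tape=xyx[_]___   (q0,_)→(q0,y,L)
state=q0 head=2 tape=xy[x]y___   (q0,x)→(q1,z,L)
state=q1 head=1 tape=x[y]zy___   (q1,y)→(q0,x,R)
state=q0 head=2 tape=xx[z]y___   (q0,z)→(q2,_,S)
state=q2 head=2 tape=xx[_]y___   (q2,_)→(q0,y,R)
state=q0 head=3 tape=xxy[y]___   (q0,y)→(q1,y,S)
state=q1 head=3 tape=xxy[y]___   (q1,y)→(q0,x,R)
state=q0 head=4 tape=xxyx[_]__   (q0,_)→(q0,y,L)
state=q0 head=3 tape=xxy[x]y__   (q0,x)→(q1,z,L)
state=q1 head=2 tape=xx[y]zy__   (q1,y)→(q0,x,R)
state=q0 head=3 tape=xxx[z]y__   (q0,z)→(q2,_,S)
state=q2 head=3 tape=xxx[_]y__   (q2,_)→(q0,y,R)
state=q0 head=4 tape=xxxy[y]__   (q0,y)→(q1,y,S)
state=q1 head=4 tape=xxxy[y]__   (q1,y)→(q0,x,R)
state=q0 head=5 tape=xxxyx[_]_   (q0,_)→(q0,y,L)
state=q0 head=4 tape=xxxy[x]y_   (q0,x)→(q1,z,L)
state=q1 head=3 tape=xxx[y]zy_   (q1,y)→(q0,x,R)
state=q0 head=4 tape=xxxx[z]y_   (q0,z)→(q2,_,S)
state=q2 head=4 tape=xxxx[_]y_   (q2,_)→(q0,y,R)
state=q0 head=5 tape=xxxxy[y]_   (q0,y)→(q1,y,S)
state=q1 head=5 tape=xxxxy[y]_   (q1,y)→(q0,x,R)
state=q0 head=6 tape=xxxxyx[_]   (q0,_)→(q0,y,L)
state=q0 head=5 tape=xxxxy[x]y   (q0,x)→(q1,z,L)
state=q1 head=4 tape=xxxx[y]zy   (q1,y)→(q0,x,R)
state=q0 head=5 tape=xxxxx[z]y   (q0,z)→(q2,_,S)
state=q2 head=5 tape=xxxxx[_]y
After 33 steps: state q2, head at 5, tape xxxxx_y.

state q2, head at 5, tape xxxxx_y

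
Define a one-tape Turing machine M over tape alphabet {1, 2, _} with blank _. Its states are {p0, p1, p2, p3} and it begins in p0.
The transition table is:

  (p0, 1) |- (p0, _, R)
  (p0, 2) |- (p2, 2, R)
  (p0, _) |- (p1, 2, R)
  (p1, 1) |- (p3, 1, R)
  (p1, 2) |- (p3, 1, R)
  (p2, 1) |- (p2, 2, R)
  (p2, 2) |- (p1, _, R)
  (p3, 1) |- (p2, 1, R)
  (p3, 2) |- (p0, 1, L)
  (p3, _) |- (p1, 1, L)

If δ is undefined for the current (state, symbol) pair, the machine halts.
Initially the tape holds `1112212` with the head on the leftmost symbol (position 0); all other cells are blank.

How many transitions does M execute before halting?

10

state=p0 head=0 tape=[1]112212__   (p0,1)→(p0,_,R)
state=p0 head=1 tape=_[1]12212__   (p0,1)→(p0,_,R)
state=p0 head=2 tape=__[1]2212__   (p0,1)→(p0,_,R)
state=p0 head=3 tape=___[2]212__   (p0,2)→(p2,2,R)
state=p2 head=4 tape=___2[2]12__   (p2,2)→(p1,_,R)
state=p1 head=5 tape=___2_[1]2__   (p1,1)→(p3,1,R)
state=p3 head=6 tape=___2_1[2]__   (p3,2)→(p0,1,L)
state=p0 head=5 tape=___2_[1]1__   (p0,1)→(p0,_,R)
state=p0 head=6 tape=___2__[1]__   (p0,1)→(p0,_,R)
state=p0 head=7 tape=___2___[_]_   (p0,_)→(p1,2,R)
state=p1 head=8 tape=___2___2[_]
M halts after 10 transitions.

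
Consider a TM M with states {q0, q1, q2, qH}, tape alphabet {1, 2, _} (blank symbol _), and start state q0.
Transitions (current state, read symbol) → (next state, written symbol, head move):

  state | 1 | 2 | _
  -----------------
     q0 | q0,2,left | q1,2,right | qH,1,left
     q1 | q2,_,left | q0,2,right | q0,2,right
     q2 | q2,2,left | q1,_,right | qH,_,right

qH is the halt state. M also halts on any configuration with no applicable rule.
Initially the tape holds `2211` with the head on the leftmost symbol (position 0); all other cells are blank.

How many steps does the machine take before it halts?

q0 | [2]211_   read 2 → write 2, move right, go to q1
q1 | 2[2]11_   read 2 → write 2, move right, go to q0
q0 | 22[1]1_   read 1 → write 2, move left, go to q0
q0 | 2[2]21_   read 2 → write 2, move right, go to q1
q1 | 22[2]1_   read 2 → write 2, move right, go to q0
q0 | 222[1]_   read 1 → write 2, move left, go to q0
q0 | 22[2]2_   read 2 → write 2, move right, go to q1
q1 | 222[2]_   read 2 → write 2, move right, go to q0
q0 | 2222[_]   read _ → write 1, move left, go to qH
qH | 222[2]1
M halts after 9 transitions.

9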